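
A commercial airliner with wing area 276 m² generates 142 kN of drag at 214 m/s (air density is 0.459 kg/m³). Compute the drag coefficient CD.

CD = 0.049

From D = ½ρv²S·CD, rearranging gives CD = 2D/(ρv²S).
CD = 2 × 1.42×10^5 / (0.459 × 214² × 276) = 0.049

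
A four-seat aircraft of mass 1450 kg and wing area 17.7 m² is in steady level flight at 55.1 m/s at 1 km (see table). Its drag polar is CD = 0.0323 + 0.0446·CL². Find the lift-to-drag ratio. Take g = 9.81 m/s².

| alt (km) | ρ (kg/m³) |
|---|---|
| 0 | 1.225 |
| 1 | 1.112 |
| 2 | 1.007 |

L/D = 11.2

At 1 km, from the table: ρ = 1.112 kg/m³.
Level flight ⇒ L = W = m·g = 1450 × 9.81 = 14224 N.
q = ½ρv² = ½ × 1.112 × 55.1² = 1688 Pa.
CL = W/(q·S) = 14224 / (1688 × 17.7) = 0.4761.
CD = 0.0323 + 0.0446 × 0.4761² = 0.04241.
L/D = CL/CD = 0.4761 / 0.04241 = 11.2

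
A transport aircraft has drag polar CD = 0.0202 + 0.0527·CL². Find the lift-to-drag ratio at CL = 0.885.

CD = 0.0202 + 0.0527 × 0.885² = 0.06148
L/D = CL/CD = 0.885 / 0.06148 = 14.4

L/D = 14.4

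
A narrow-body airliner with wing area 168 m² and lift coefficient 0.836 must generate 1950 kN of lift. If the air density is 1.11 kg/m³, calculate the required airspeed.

v = 158 m/s

L = ½ρv²S·CL ⇒ v = √(2L/(ρ·S·CL))
v = √(2 × 1.95×10^6 / (1.11 × 168 × 0.836)) = √25020 = 158 m/s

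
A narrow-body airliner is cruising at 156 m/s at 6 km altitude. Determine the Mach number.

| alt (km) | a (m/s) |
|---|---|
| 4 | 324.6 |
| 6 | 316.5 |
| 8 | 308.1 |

M = 0.493

At 6 km, from the table: a = 316.5 m/s.
M = v/a = 156 / 316.5 = 0.493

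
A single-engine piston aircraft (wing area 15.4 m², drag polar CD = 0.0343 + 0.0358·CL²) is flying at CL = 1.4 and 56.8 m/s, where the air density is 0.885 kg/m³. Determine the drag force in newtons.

CD = 0.0343 + 0.0358 × 1.4² = 0.1045
D = ½ρv²S·CD = ½ × 0.885 × 56.8² × 15.4 × 0.1045 = 2300 N

D = 2300 N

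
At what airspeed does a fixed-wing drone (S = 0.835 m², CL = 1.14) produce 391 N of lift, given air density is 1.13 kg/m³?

v = 27 m/s

L = ½ρv²S·CL ⇒ v = √(2L/(ρ·S·CL))
v = √(2 × 391 / (1.13 × 0.835 × 1.14)) = √727 = 27 m/s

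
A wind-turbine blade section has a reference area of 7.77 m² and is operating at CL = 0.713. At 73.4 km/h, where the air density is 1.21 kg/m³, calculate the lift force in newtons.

Convert speed: v = 73.4 km/h ÷ 3.6 = 20.39 m/s.
Dynamic pressure q = ½ρv² = ½ × 1.21 × 20.39² = 251.5 Pa.
L = q·S·CL = 251.5 × 7.77 × 0.713 = 1390 N

L = 1390 N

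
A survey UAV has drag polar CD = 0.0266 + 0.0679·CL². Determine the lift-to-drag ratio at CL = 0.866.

CD = 0.0266 + 0.0679 × 0.866² = 0.07752
L/D = CL/CD = 0.866 / 0.07752 = 11.2

L/D = 11.2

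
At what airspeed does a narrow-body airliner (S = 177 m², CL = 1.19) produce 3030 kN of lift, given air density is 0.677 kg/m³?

L = ½ρv²S·CL ⇒ v = √(2L/(ρ·S·CL))
v = √(2 × 3.03×10^6 / (0.677 × 177 × 1.19)) = √42500 = 206 m/s

v = 206 m/s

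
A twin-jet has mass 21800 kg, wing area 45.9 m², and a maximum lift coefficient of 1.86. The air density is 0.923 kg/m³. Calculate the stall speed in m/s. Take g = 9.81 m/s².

V_stall = 73.7 m/s

Stall occurs when L = W at CL,max. W = mg = 21800 × 9.81 = 2.139×10^5 N.
From L = ½ρV²S·CL,max = W: V_stall = √(2W/(ρSCL,max)) = √(2·2.139×10^5/(0.923·45.9·1.86))
V_stall = √5428 = 73.7 m/s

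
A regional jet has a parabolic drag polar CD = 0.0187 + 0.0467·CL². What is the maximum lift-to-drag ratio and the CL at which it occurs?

(L/D)max = 16.9, at CL = 0.633

For CD = CD0 + K·CL², (L/D)max occurs at CL* = √(CD0/K) and equals 1/(2√(K·CD0)).
(L/D)max = 1/(2√(0.0467 × 0.0187)) = 1/(2 × 0.02955) = 16.9
CL* = √(0.0187/0.0467) = 0.633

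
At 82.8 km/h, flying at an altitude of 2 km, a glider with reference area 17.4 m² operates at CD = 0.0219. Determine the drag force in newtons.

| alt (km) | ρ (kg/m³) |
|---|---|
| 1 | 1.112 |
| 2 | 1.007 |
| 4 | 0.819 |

D = 101 N

At 2 km, from the table: ρ = 1.007 kg/m³.
Convert speed: v = 82.8 km/h ÷ 3.6 = 23 m/s.
D = ½ρv²S·CD = ½ × 1.007 × 23² × 17.4 × 0.0219 = 101 N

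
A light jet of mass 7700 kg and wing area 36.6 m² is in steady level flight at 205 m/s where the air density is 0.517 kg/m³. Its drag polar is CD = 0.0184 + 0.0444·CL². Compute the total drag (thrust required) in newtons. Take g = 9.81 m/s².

In steady level flight, lift balances weight: W = mg = 7700 × 9.81 = 75537 N.
Dynamic pressure q = 0.5 × 0.517 × 205² = 10860 Pa.
CL = W/(q·S) = 75537 / (10860 × 36.6) = 0.19.
CD = 0.0184 + 0.0444 × 0.19² = 0.02.
D = q·S·CD = 10860 × 36.6 × 0.02 = 7953 N

D = 7950 N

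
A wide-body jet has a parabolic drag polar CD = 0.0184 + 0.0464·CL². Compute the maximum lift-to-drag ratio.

For CD = CD0 + K·CL², (L/D)max occurs at CL* = √(CD0/K) and equals 1/(2√(K·CD0)).
(L/D)max = 1/(2√(0.0464 × 0.0184)) = 1/(2 × 0.02922) = 17.1

(L/D)max = 17.1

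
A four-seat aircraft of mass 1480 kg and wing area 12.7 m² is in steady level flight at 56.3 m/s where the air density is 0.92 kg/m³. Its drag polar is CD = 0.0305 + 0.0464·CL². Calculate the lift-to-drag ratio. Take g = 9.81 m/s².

Level flight ⇒ L = W = m·g = 1480 × 9.81 = 14519 N.
q = ½ρv² = ½ × 0.92 × 56.3² = 1458 Pa.
CL = W/(q·S) = 14519 / (1458 × 12.7) = 0.7841.
CD = 0.0305 + 0.0464 × 0.7841² = 0.05902.
L/D = CL/CD = 0.7841 / 0.05902 = 13.3

L/D = 13.3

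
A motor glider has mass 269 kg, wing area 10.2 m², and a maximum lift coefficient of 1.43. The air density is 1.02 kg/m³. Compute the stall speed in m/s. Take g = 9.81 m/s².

Weight W = mg = 269 × 9.81 = 2639 N.
V_stall = √(2W/(ρ·S·CL,max)) = √(2 × 2639 / (1.02 × 10.2 × 1.43))
V_stall = √354.7 = 18.8 m/s

V_stall = 18.8 m/s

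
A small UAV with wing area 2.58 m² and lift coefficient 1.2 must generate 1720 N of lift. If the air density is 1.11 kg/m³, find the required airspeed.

v = 31.6 m/s

L = ½ρv²S·CL ⇒ v = √(2L/(ρ·S·CL))
v = √(2 × 1720 / (1.11 × 2.58 × 1.2)) = √1001 = 31.6 m/s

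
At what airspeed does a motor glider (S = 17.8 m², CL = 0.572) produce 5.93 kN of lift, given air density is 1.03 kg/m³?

v = 33.6 m/s

L = ½ρv²S·CL ⇒ v = √(2L/(ρ·S·CL))
v = √(2 × 5930 / (1.03 × 17.8 × 0.572)) = √1131 = 33.6 m/s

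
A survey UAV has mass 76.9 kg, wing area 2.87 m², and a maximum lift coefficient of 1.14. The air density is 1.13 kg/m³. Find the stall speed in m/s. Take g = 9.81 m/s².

V_stall = 20.2 m/s

Stall occurs when L = W at CL,max. W = mg = 76.9 × 9.81 = 754.4 N.
V_stall = √(2W/(ρ·S·CL,max)) = √(2 × 754.4 / (1.13 × 2.87 × 1.14))
V_stall = √408.1 = 20.2 m/s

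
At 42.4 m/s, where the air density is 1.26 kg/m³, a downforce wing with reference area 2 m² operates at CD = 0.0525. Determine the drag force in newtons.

D = 119 N

Dynamic pressure q = ½ρv² = ½ × 1.26 × 42.4² = 1133 Pa.
D = q·S·CD = 1133 × 2 × 0.0525 = 119 N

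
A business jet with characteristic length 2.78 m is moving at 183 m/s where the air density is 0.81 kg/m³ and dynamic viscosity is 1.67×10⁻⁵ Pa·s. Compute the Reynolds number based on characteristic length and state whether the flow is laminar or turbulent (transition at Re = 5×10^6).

Re = 2.47×10^7 (turbulent)

Re = ρ·v·c/μ = 0.81 × 183 × 2.78 / (1.67×10⁻⁵) = 2.47×10^7
Since 2.47×10^7 > 5×10^6, the flow is turbulent.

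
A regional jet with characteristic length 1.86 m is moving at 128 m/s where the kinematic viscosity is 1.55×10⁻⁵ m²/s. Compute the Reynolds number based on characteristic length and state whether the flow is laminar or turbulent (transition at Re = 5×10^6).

Re = v·c/ν = 128 × 1.86 / (1.55×10⁻⁵) = 1.54×10^7
Since 1.54×10^7 > 5×10^6, the flow is turbulent.

Re = 1.54×10^7 (turbulent)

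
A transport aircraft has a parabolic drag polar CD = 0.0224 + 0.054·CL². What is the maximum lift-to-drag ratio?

(L/D)max = 14.4

For CD = CD0 + K·CL², (L/D)max occurs at CL* = √(CD0/K) and equals 1/(2√(K·CD0)).
(L/D)max = 1/(2√(0.054 × 0.0224)) = 1/(2 × 0.03478) = 14.4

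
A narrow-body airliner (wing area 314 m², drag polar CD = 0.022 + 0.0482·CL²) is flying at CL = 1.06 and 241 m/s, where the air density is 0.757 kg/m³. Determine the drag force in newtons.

CD = 0.022 + 0.0482 × 1.06² = 0.07616
D = ½ρv²S·CD = ½ × 0.757 × 241² × 314 × 0.07616 = 5.26×10^5 N

D = 5.26×10^5 N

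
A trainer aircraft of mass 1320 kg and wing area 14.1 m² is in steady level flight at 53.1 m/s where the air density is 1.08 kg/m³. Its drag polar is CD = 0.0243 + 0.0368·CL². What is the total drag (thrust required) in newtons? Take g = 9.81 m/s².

D = 809 N

Weight W = mg = 1320 × 9.81 = 12949 N; in level flight L = W.
Dynamic pressure q = 0.5 × 1.08 × 53.1² = 1523 Pa.
CL = W/(q·S) = 12949 / (1523 × 14.1) = 0.6032.
CD = 0.0243 + 0.0368 × 0.6032² = 0.03769.
D = q·S·CD = 1523 × 14.1 × 0.03769 = 809.1 N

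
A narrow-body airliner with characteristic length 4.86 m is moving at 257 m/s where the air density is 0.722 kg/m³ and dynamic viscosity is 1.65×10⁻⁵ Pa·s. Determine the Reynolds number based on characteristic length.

Re = 5.47×10^7

Re = ρ·v·c/μ = 0.722 × 257 × 4.86 / (1.65×10⁻⁵) = 5.47×10^7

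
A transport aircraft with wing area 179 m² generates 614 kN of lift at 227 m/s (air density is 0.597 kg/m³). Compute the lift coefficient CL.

CL = 0.223

From L = ½ρv²S·CL, rearranging gives CL = 2L/(ρv²S).
CL = 2 × 6.14×10^5 / (0.597 × 227² × 179) = 0.223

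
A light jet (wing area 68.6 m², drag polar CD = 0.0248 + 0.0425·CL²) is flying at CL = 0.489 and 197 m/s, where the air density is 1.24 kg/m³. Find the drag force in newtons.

CD = 0.0248 + 0.0425 × 0.489² = 0.03496
D = ½ρv²S·CD = ½ × 1.24 × 197² × 68.6 × 0.03496 = 57700 N

D = 57700 N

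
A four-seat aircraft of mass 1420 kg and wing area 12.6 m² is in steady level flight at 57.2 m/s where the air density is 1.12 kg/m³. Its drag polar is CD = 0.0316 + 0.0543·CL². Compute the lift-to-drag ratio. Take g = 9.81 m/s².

L/D = 11.7

Weight W = mg = 1420 × 9.81 = 13930 N; in level flight L = W.
Dynamic pressure q = 0.5 × 1.12 × 57.2² = 1832 Pa.
CL = 2W/(ρv²S) = 2×13930/(1.12×57.2²×12.6) = 0.6034.
CD = 0.0316 + 0.0543 × 0.6034² = 0.05137.
L/D = CL/CD = 0.6034 / 0.05137 = 11.7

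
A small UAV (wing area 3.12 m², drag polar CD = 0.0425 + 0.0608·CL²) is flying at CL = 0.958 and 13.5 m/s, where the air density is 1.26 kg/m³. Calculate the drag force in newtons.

D = 35.2 N

CD = 0.0425 + 0.0608 × 0.958² = 0.0983
D = ½ρv²S·CD = ½ × 1.26 × 13.5² × 3.12 × 0.0983 = 35.2 N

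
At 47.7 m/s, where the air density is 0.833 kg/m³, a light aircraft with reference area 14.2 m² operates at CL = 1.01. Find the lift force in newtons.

L = 13600 N

Dynamic pressure q = ½ρv² = ½ × 0.833 × 47.7² = 947.7 Pa.
L = q·S·CL = 947.7 × 14.2 × 1.01 = 13600 N ≈ 13.6 kN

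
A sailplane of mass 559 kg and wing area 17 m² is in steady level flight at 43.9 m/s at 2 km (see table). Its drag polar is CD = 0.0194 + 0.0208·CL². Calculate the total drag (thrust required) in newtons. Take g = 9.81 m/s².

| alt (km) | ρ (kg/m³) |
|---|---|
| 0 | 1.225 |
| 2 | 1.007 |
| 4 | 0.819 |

At 2 km, from the table: ρ = 1.007 kg/m³.
Level flight ⇒ L = W = m·g = 559 × 9.81 = 5483.8 N.
Dynamic pressure q = 0.5 × 1.007 × 43.9² = 970.4 Pa.
CL = 2W/(ρv²S) = 2×5483.8/(1.007×43.9²×17) = 0.3324.
CD = 0.0194 + 0.0208 × 0.3324² = 0.0217.
D = q·S·CD = 970.4 × 17 × 0.0217 = 357.9 N

D = 358 N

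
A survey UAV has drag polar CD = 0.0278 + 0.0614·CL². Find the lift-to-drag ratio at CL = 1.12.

L/D = 10.7

CD = 0.0278 + 0.0614 × 1.12² = 0.1048
L/D = CL/CD = 1.12 / 0.1048 = 10.7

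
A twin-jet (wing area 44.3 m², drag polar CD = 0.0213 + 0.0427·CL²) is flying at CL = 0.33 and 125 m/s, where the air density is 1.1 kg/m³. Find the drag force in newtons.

D = 9880 N

CD = 0.0213 + 0.0427 × 0.33² = 0.02595
D = ½ρv²S·CD = ½ × 1.1 × 125² × 44.3 × 0.02595 = 9880 N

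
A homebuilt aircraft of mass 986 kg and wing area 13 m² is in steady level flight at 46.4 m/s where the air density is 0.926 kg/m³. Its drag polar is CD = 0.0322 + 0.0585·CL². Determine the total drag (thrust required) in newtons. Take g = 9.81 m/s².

Weight W = mg = 986 × 9.81 = 9672.7 N; in level flight L = W.
q = ½ρv² = ½ × 0.926 × 46.4² = 996.8 Pa.
CL = 2W/(ρv²S) = 2×9672.7/(0.926×46.4²×13) = 0.7464.
CD = 0.0322 + 0.0585 × 0.7464² = 0.06479.
D = q·S·CD = 996.8 × 13 × 0.06479 = 839.6 N

D = 840 N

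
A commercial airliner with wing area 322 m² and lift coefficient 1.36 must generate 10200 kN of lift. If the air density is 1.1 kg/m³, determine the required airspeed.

v = 206 m/s

L = ½ρv²S·CL ⇒ v = √(2L/(ρ·S·CL))
v = √(2 × 1.02×10^7 / (1.1 × 322 × 1.36)) = √42350 = 206 m/s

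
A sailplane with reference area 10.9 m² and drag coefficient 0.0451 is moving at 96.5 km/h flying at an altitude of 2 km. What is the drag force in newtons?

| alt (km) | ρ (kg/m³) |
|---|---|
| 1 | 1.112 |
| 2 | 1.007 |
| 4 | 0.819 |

At 2 km, from the table: ρ = 1.007 kg/m³.
Convert speed: v = 96.5 km/h ÷ 3.6 = 26.81 m/s.
Dynamic pressure q = ½ρv² = ½ × 1.007 × 26.81² = 361.8 Pa.
D = q·S·CD = 361.8 × 10.9 × 0.0451 = 178 N

D = 178 N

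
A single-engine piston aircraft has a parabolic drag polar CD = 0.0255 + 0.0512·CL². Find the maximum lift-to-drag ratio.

(L/D)max = 13.8

For CD = CD0 + K·CL², (L/D)max occurs at CL* = √(CD0/K) and equals 1/(2√(K·CD0)).
(L/D)max = 1/(2√(0.0512 × 0.0255)) = 1/(2 × 0.03613) = 13.8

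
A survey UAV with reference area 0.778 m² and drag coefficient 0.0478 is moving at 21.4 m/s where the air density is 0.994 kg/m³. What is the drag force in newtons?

D = ½ρv²S·CD = ½ × 0.994 × 21.4² × 0.778 × 0.0478 = 8.46 N

D = 8.46 N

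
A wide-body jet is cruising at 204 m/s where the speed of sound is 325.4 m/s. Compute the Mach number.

M = 0.627

M = v/a = 204 / 325.4 = 0.627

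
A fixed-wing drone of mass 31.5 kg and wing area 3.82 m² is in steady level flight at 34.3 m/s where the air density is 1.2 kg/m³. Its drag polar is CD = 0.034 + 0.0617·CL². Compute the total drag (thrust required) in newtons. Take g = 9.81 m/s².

In steady level flight, lift balances weight: W = mg = 31.5 × 9.81 = 309.02 N.
q = ½ρv² = ½ × 1.2 × 34.3² = 705.9 Pa.
CL = 2W/(ρv²S) = 2×309.02/(1.2×34.3²×3.82) = 0.1146.
CD = 0.034 + 0.0617 × 0.1146² = 0.03481.
D = q·S·CD = 705.9 × 3.82 × 0.03481 = 93.87 N

D = 93.9 N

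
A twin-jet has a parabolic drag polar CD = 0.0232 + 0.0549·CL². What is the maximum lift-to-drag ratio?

(L/D)max = 14

For CD = CD0 + K·CL², (L/D)max occurs at CL* = √(CD0/K) and equals 1/(2√(K·CD0)).
(L/D)max = 1/(2√(0.0549 × 0.0232)) = 1/(2 × 0.03569) = 14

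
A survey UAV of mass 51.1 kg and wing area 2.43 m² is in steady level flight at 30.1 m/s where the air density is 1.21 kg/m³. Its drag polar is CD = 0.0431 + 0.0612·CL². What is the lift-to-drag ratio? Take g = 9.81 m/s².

L/D = 7.27

Level flight ⇒ L = W = m·g = 51.1 × 9.81 = 501.29 N.
Dynamic pressure q = 0.5 × 1.21 × 30.1² = 548.1 Pa.
CL = W/(q·S) = 501.29 / (548.1 × 2.43) = 0.3764.
CD = 0.0431 + 0.0612 × 0.3764² = 0.05177.
L/D = CL/CD = 0.3764 / 0.05177 = 7.27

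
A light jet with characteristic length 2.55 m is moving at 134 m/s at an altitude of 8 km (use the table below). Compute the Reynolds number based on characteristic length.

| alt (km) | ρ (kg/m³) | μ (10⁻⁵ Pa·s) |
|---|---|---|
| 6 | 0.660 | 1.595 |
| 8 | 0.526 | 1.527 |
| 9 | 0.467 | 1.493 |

At 8 km, from the table: ρ = 0.526 kg/m³, μ = 1.527×10⁻⁵ Pa·s.
Re = ρ·v·c/μ = 0.526 × 134 × 2.55 / (1.527×10⁻⁵) = 1.18×10^7

Re = 1.18×10^7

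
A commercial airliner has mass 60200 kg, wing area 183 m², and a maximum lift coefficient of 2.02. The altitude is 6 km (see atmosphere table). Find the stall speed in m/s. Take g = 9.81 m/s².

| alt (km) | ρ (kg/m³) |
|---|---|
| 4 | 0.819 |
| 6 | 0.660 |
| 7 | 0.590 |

V_stall = 69.6 m/s

At 6 km, from the table: ρ = 0.660 kg/m³.
At stall, lift equals weight: L = W = m·g = 60200 × 9.81 = 5.906×10^5 N.
V_stall = √(2W/(ρ·S·CL,max)) = √(2 × 5.906×10^5 / (0.66 × 183 × 2.02))
V_stall = √4841 = 69.6 m/s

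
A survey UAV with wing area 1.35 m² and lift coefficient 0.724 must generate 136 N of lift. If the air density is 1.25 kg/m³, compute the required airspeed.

v = 14.9 m/s

L = ½ρv²S·CL ⇒ v = √(2L/(ρ·S·CL))
v = √(2 × 136 / (1.25 × 1.35 × 0.724)) = √222.6 = 14.9 m/s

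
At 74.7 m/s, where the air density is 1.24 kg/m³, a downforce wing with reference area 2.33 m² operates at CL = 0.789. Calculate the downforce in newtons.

Dynamic pressure q = ½ρv² = ½ × 1.24 × 74.7² = 3460 Pa.
L = q·S·CL = 3460 × 2.33 × 0.789 = 6360 N ≈ 6.36 kN

L = 6360 N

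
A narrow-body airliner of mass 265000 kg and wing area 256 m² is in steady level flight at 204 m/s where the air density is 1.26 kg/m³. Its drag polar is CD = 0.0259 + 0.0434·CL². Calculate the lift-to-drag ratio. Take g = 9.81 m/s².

Level flight ⇒ L = W = m·g = 265000 × 9.81 = 2.5996×10^6 N.
Dynamic pressure q = 0.5 × 1.26 × 204² = 26220 Pa.
Required CL = L/(qS) = 2.5996×10^6/(26220·256) = 0.3873.
CD = 0.0259 + 0.0434 × 0.3873² = 0.03241.
L/D = CL/CD = 0.3873 / 0.03241 = 12

L/D = 12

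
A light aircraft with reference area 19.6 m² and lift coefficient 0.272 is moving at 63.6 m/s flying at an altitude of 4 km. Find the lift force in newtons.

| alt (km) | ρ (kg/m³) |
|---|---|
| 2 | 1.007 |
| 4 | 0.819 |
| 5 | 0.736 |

L = 8830 N

At 4 km, from the table: ρ = 0.819 kg/m³.
L = ½ρv²S·CL = ½ × 0.819 × 63.6² × 19.6 × 0.272 = 8830 N ≈ 8.83 kN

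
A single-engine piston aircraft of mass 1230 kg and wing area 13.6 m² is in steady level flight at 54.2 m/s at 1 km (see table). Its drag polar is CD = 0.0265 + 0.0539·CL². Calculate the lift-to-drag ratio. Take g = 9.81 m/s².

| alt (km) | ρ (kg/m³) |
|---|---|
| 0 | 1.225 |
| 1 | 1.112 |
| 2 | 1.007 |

At 1 km, from the table: ρ = 1.112 kg/m³.
In steady level flight, lift balances weight: W = mg = 1230 × 9.81 = 12066 N.
q = ½ρv² = ½ × 1.112 × 54.2² = 1633 Pa.
CL = 2W/(ρv²S) = 2×12066/(1.112×54.2²×13.6) = 0.5432.
CD = 0.0265 + 0.0539 × 0.5432² = 0.0424.
L/D = CL/CD = 0.5432 / 0.0424 = 12.8

L/D = 12.8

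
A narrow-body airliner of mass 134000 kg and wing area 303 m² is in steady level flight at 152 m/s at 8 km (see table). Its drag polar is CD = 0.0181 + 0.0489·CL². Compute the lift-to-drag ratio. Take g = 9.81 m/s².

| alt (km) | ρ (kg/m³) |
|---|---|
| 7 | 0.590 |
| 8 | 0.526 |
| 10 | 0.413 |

At 8 km, from the table: ρ = 0.526 kg/m³.
In steady level flight, lift balances weight: W = mg = 134000 × 9.81 = 1.3145×10^6 N.
Dynamic pressure q = 0.5 × 0.526 × 152² = 6076 Pa.
CL = W/(q·S) = 1.3145×10^6 / (6076 × 303) = 0.714.
CD = 0.0181 + 0.0489 × 0.714² = 0.04303.
L/D = CL/CD = 0.714 / 0.04303 = 16.6

L/D = 16.6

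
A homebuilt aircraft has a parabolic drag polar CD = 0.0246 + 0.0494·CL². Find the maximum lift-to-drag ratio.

For CD = CD0 + K·CL², (L/D)max occurs at CL* = √(CD0/K) and equals 1/(2√(K·CD0)).
(L/D)max = 1/(2√(0.0494 × 0.0246)) = 1/(2 × 0.03486) = 14.3

(L/D)max = 14.3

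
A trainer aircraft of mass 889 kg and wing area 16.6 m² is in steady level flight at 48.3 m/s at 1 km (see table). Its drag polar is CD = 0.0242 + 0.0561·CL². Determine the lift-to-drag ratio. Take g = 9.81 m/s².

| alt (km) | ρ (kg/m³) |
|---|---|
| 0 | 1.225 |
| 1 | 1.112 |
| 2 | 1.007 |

At 1 km, from the table: ρ = 1.112 kg/m³.
Weight W = mg = 889 × 9.81 = 8721.1 N; in level flight L = W.
Dynamic pressure q = 0.5 × 1.112 × 48.3² = 1297 Pa.
CL = W/(q·S) = 8721.1 / (1297 × 16.6) = 0.405.
CD = 0.0242 + 0.0561 × 0.405² = 0.0334.
L/D = CL/CD = 0.405 / 0.0334 = 12.1

L/D = 12.1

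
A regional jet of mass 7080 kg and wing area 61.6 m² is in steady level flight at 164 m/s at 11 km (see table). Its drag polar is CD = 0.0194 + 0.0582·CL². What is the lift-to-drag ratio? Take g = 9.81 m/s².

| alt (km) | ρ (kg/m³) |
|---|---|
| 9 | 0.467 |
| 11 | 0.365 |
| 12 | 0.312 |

At 11 km, from the table: ρ = 0.365 kg/m³.
Level flight ⇒ L = W = m·g = 7080 × 9.81 = 69455 N.
q = ½ρv² = ½ × 0.365 × 164² = 4909 Pa.
CL = 2W/(ρv²S) = 2×69455/(0.365×164²×61.6) = 0.2297.
CD = 0.0194 + 0.0582 × 0.2297² = 0.02247.
L/D = CL/CD = 0.2297 / 0.02247 = 10.2

L/D = 10.2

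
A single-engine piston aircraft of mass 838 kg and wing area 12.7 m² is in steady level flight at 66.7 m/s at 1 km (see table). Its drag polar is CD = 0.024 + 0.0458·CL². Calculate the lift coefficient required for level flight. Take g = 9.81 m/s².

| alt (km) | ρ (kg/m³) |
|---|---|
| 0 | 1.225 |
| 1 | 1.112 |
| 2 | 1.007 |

At 1 km, from the table: ρ = 1.112 kg/m³.
Level flight ⇒ L = W = m·g = 838 × 9.81 = 8220.8 N.
Dynamic pressure q = 0.5 × 1.112 × 66.7² = 2474 Pa.
CL = W/(q·S) = 8220.8 / (2474 × 12.7) = 0.2617.

CL = 0.262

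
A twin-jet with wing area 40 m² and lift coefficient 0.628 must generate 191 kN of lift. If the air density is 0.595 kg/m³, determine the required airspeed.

v = 160 m/s

L = ½ρv²S·CL ⇒ v = √(2L/(ρ·S·CL))
v = √(2 × 1.91×10^5 / (0.595 × 40 × 0.628)) = √25560 = 160 m/s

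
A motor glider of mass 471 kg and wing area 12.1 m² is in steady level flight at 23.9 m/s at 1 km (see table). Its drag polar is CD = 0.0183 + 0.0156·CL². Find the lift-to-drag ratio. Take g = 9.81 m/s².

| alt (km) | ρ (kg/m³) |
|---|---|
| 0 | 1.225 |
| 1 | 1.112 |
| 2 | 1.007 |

L/D = 29.4

At 1 km, from the table: ρ = 1.112 kg/m³.
Weight W = mg = 471 × 9.81 = 4620.5 N; in level flight L = W.
q = ½ρv² = ½ × 1.112 × 23.9² = 317.6 Pa.
CL = W/(q·S) = 4620.5 / (317.6 × 12.1) = 1.202.
CD = 0.0183 + 0.0156 × 1.202² = 0.04085.
L/D = CL/CD = 1.202 / 0.04085 = 29.4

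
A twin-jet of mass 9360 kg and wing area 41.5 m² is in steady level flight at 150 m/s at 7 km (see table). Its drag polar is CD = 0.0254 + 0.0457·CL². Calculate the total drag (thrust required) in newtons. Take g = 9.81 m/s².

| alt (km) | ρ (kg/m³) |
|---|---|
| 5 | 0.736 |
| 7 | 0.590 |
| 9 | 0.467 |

D = 8400 N

At 7 km, from the table: ρ = 0.590 kg/m³.
Weight W = mg = 9360 × 9.81 = 91822 N; in level flight L = W.
Dynamic pressure q = 0.5 × 0.59 × 150² = 6638 Pa.
CL = 2W/(ρv²S) = 2×91822/(0.59×150²×41.5) = 0.3333.
CD = 0.0254 + 0.0457 × 0.3333² = 0.03048.
D = q·S·CD = 6638 × 41.5 × 0.03048 = 8395 N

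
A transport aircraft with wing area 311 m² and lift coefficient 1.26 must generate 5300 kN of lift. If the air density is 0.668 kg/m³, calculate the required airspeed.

L = ½ρv²S·CL ⇒ v = √(2L/(ρ·S·CL))
v = √(2 × 5.3×10^6 / (0.668 × 311 × 1.26)) = √40490 = 201 m/s

v = 201 m/s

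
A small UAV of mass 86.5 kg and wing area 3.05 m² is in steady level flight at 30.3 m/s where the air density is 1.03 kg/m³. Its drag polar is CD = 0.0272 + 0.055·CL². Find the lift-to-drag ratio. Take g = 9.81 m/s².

L/D = 12.7

Level flight ⇒ L = W = m·g = 86.5 × 9.81 = 848.57 N.
Dynamic pressure q = 0.5 × 1.03 × 30.3² = 472.8 Pa.
CL = W/(q·S) = 848.57 / (472.8 × 3.05) = 0.5884.
CD = 0.0272 + 0.055 × 0.5884² = 0.04624.
L/D = CL/CD = 0.5884 / 0.04624 = 12.7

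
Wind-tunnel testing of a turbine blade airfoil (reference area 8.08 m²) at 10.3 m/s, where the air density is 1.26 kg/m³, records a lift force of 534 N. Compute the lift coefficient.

From L = ½ρv²S·CL, rearranging gives CL = 2L/(ρv²S).
CL = 2 × 534 / (1.26 × 10.3² × 8.08) = 0.989

CL = 0.989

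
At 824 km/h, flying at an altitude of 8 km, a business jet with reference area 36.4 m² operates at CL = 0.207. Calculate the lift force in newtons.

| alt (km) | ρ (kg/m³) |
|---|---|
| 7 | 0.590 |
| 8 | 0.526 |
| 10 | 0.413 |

At 8 km, from the table: ρ = 0.526 kg/m³.
Convert speed: v = 824 km/h ÷ 3.6 = 228.9 m/s.
L = ½ρv²S·CL = ½ × 0.526 × 228.9² × 36.4 × 0.207 = 1.04×10^5 N ≈ 104 kN

L = 1.04×10^5 N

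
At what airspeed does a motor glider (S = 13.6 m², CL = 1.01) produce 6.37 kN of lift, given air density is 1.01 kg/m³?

L = ½ρv²S·CL ⇒ v = √(2L/(ρ·S·CL))
v = √(2 × 6370 / (1.01 × 13.6 × 1.01)) = √918.3 = 30.3 m/s

v = 30.3 m/s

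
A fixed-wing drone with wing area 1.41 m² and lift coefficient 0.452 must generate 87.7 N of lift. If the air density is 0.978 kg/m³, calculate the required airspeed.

v = 16.8 m/s

L = ½ρv²S·CL ⇒ v = √(2L/(ρ·S·CL))
v = √(2 × 87.7 / (0.978 × 1.41 × 0.452)) = √281.4 = 16.8 m/s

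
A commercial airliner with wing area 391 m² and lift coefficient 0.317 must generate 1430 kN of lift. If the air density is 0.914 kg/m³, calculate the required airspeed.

L = ½ρv²S·CL ⇒ v = √(2L/(ρ·S·CL))
v = √(2 × 1.43×10^6 / (0.914 × 391 × 0.317)) = √25250 = 159 m/s

v = 159 m/s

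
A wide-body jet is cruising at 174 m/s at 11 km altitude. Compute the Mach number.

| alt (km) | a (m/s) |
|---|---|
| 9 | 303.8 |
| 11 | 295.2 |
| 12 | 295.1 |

M = 0.589

At 11 km, from the table: a = 295.2 m/s.
M = v/a = 174 / 295.2 = 0.589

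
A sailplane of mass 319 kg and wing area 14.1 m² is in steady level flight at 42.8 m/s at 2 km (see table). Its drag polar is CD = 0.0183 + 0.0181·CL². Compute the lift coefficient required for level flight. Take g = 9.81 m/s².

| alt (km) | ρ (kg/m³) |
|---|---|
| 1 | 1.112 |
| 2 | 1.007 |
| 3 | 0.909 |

At 2 km, from the table: ρ = 1.007 kg/m³.
In steady level flight, lift balances weight: W = mg = 319 × 9.81 = 3129.4 N.
q = ½ρv² = ½ × 1.007 × 42.8² = 922.3 Pa.
Required CL = L/(qS) = 3129.4/(922.3·14.1) = 0.2406.

CL = 0.241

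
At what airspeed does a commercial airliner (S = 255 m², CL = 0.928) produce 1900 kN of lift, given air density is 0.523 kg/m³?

L = ½ρv²S·CL ⇒ v = √(2L/(ρ·S·CL))
v = √(2 × 1.9×10^6 / (0.523 × 255 × 0.928)) = √30700 = 175 m/s

v = 175 m/s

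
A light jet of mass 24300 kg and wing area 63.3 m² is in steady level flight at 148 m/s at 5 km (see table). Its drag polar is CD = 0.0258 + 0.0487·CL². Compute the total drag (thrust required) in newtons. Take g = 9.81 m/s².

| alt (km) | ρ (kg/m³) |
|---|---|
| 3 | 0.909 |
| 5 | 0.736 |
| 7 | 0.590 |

At 5 km, from the table: ρ = 0.736 kg/m³.
Level flight ⇒ L = W = m·g = 24300 × 9.81 = 2.3838×10^5 N.
q = ½ρv² = ½ × 0.736 × 148² = 8061 Pa.
Required CL = L/(qS) = 2.3838×10^5/(8061·63.3) = 0.4672.
CD = 0.0258 + 0.0487 × 0.4672² = 0.03643.
D = q·S·CD = 8061 × 63.3 × 0.03643 = 18590 N

D = 18600 N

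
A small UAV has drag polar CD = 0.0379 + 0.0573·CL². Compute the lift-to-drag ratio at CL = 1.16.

CD = 0.0379 + 0.0573 × 1.16² = 0.115
L/D = CL/CD = 1.16 / 0.115 = 10.1

L/D = 10.1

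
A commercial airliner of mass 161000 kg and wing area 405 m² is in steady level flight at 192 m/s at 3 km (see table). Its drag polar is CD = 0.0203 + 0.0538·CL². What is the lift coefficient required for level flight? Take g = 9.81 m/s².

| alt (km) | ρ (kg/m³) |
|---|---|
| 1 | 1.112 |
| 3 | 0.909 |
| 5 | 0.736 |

At 3 km, from the table: ρ = 0.909 kg/m³.
Level flight ⇒ L = W = m·g = 161000 × 9.81 = 1.5794×10^6 N.
Dynamic pressure q = 0.5 × 0.909 × 192² = 16750 Pa.
CL = 2W/(ρv²S) = 2×1.5794×10^6/(0.909×192²×405) = 0.2328.

CL = 0.233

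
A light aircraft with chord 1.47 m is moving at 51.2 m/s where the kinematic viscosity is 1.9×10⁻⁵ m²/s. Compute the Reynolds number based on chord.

Re = v·c/ν = 51.2 × 1.47 / (1.9×10⁻⁵) = 3.96×10^6

Re = 3.96×10^6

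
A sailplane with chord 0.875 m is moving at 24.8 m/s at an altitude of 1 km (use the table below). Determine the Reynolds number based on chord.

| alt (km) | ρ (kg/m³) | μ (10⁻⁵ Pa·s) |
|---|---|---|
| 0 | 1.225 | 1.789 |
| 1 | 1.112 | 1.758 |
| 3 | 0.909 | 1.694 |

At 1 km, from the table: ρ = 1.112 kg/m³, μ = 1.758×10⁻⁵ Pa·s.
Re = ρ·v·c/μ = 1.112 × 24.8 × 0.875 / (1.758×10⁻⁵) = 1.37×10^6

Re = 1.37×10^6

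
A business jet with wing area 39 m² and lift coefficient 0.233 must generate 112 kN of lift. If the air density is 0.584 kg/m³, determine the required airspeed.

L = ½ρv²S·CL ⇒ v = √(2L/(ρ·S·CL))
v = √(2 × 1.12×10^5 / (0.584 × 39 × 0.233)) = √42210 = 205 m/s

v = 205 m/s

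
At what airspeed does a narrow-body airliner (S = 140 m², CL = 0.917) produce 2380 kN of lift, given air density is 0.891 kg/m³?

v = 204 m/s

L = ½ρv²S·CL ⇒ v = √(2L/(ρ·S·CL))
v = √(2 × 2.38×10^6 / (0.891 × 140 × 0.917)) = √41610 = 204 m/s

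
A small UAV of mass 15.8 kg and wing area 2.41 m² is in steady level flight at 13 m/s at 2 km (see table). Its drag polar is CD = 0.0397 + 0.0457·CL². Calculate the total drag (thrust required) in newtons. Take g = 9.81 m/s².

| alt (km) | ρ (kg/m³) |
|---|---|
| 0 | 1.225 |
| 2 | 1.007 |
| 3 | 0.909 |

D = 13.5 N

At 2 km, from the table: ρ = 1.007 kg/m³.
Level flight ⇒ L = W = m·g = 15.8 × 9.81 = 155 N.
Dynamic pressure q = 0.5 × 1.007 × 13² = 85.09 Pa.
CL = 2W/(ρv²S) = 2×155/(1.007×13²×2.41) = 0.7558.
CD = 0.0397 + 0.0457 × 0.7558² = 0.06581.
D = q·S·CD = 85.09 × 2.41 × 0.06581 = 13.5 N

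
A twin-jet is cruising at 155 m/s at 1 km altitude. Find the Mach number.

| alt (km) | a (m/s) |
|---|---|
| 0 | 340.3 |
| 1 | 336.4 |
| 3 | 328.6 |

At 1 km, from the table: a = 336.4 m/s.
M = v/a = 155 / 336.4 = 0.461

M = 0.461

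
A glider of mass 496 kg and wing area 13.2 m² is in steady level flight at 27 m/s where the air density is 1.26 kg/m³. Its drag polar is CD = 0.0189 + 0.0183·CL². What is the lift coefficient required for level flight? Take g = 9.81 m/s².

CL = 0.803

Weight W = mg = 496 × 9.81 = 4865.8 N; in level flight L = W.
q = ½ρv² = ½ × 1.26 × 27² = 459.3 Pa.
CL = W/(q·S) = 4865.8 / (459.3 × 13.2) = 0.8026.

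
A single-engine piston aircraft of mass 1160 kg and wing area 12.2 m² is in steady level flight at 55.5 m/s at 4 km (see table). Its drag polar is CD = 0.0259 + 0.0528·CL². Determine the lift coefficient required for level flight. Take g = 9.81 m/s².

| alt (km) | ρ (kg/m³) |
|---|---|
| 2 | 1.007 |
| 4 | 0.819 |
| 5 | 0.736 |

At 4 km, from the table: ρ = 0.819 kg/m³.
Level flight ⇒ L = W = m·g = 1160 × 9.81 = 11380 N.
q = ½ρv² = ½ × 0.819 × 55.5² = 1261 Pa.
CL = W/(q·S) = 11380 / (1261 × 12.2) = 0.7395.

CL = 0.739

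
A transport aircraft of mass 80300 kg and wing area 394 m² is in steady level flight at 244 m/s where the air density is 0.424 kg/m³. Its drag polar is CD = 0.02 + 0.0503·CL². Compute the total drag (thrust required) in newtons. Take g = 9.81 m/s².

Level flight ⇒ L = W = m·g = 80300 × 9.81 = 7.8774×10^5 N.
q = ½ρv² = ½ × 0.424 × 244² = 12620 Pa.
CL = W/(q·S) = 7.8774×10^5 / (12620 × 394) = 0.1584.
CD = 0.02 + 0.0503 × 0.1584² = 0.02126.
D = q·S·CD = 12620 × 394 × 0.02126 = 1.057×10^5 N

D = 1.06×10^5 N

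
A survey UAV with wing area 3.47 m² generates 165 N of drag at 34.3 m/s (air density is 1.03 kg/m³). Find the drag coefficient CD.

CD = 0.0785

From D = ½ρv²S·CD, rearranging gives CD = 2D/(ρv²S).
CD = 2 × 165 / (1.03 × 34.3² × 3.47) = 0.0785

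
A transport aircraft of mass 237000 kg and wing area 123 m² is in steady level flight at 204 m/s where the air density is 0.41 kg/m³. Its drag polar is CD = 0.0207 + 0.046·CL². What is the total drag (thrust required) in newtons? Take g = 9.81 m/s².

D = 2.59×10^5 N

In steady level flight, lift balances weight: W = mg = 237000 × 9.81 = 2.325×10^6 N.
q = ½ρv² = ½ × 0.41 × 204² = 8531 Pa.
CL = W/(q·S) = 2.325×10^6 / (8531 × 123) = 2.216.
CD = 0.0207 + 0.046 × 2.216² = 0.2465.
D = q·S·CD = 8531 × 123 × 0.2465 = 2.587×10^5 N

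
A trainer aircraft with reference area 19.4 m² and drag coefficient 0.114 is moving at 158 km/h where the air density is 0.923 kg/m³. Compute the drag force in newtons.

D = 1970 N

Convert speed: v = 158 km/h ÷ 3.6 = 43.89 m/s.
D = ½ρv²S·CD = ½ × 0.923 × 43.89² × 19.4 × 0.114 = 1970 N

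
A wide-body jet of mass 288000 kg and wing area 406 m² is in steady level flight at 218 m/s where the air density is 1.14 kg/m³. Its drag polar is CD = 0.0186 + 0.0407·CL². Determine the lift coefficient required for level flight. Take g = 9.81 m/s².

Level flight ⇒ L = W = m·g = 288000 × 9.81 = 2.8253×10^6 N.
Dynamic pressure q = 0.5 × 1.14 × 218² = 27090 Pa.
Required CL = L/(qS) = 2.8253×10^6/(27090·406) = 0.2569.

CL = 0.257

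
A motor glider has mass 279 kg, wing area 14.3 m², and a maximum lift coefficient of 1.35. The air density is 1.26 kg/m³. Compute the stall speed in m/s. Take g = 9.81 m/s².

Stall occurs when L = W at CL,max. W = mg = 279 × 9.81 = 2737 N.
From L = ½ρV²S·CL,max = W: V_stall = √(2W/(ρSCL,max)) = √(2·2737/(1.26·14.3·1.35))
V_stall = √225 = 15 m/s

V_stall = 15 m/s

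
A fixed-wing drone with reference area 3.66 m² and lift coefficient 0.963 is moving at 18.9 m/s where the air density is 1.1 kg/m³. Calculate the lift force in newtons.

L = 692 N

L = ½ρv²S·CL = ½ × 1.1 × 18.9² × 3.66 × 0.963 = 692 N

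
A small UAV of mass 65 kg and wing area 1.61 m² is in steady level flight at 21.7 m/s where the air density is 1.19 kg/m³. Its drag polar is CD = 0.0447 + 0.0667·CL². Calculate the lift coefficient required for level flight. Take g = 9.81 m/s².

In steady level flight, lift balances weight: W = mg = 65 × 9.81 = 637.65 N.
Dynamic pressure q = 0.5 × 1.19 × 21.7² = 280.2 Pa.
CL = W/(q·S) = 637.65 / (280.2 × 1.61) = 1.414.

CL = 1.41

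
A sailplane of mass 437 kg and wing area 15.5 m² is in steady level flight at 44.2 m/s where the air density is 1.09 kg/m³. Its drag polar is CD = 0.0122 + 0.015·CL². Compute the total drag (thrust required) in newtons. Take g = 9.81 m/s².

Weight W = mg = 437 × 9.81 = 4287 N; in level flight L = W.
Dynamic pressure q = 0.5 × 1.09 × 44.2² = 1065 Pa.
CL = W/(q·S) = 4287 / (1065 × 15.5) = 0.2598.
CD = 0.0122 + 0.015 × 0.2598² = 0.01321.
D = q·S·CD = 1065 × 15.5 × 0.01321 = 218 N

D = 218 N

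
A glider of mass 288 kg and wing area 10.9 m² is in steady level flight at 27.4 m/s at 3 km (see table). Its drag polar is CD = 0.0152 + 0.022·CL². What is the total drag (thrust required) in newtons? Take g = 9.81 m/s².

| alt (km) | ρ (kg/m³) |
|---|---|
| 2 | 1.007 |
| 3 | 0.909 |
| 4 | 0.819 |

At 3 km, from the table: ρ = 0.909 kg/m³.
Weight W = mg = 288 × 9.81 = 2825.3 N; in level flight L = W.
Dynamic pressure q = 0.5 × 0.909 × 27.4² = 341.2 Pa.
CL = 2W/(ρv²S) = 2×2825.3/(0.909×27.4²×10.9) = 0.7596.
CD = 0.0152 + 0.022 × 0.7596² = 0.02789.
D = q·S·CD = 341.2 × 10.9 × 0.02789 = 103.7 N

D = 104 N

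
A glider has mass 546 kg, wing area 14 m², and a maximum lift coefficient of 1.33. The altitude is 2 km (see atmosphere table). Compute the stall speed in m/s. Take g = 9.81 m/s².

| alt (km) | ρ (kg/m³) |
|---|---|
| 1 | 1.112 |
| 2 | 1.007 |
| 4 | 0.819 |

V_stall = 23.9 m/s

At 2 km, from the table: ρ = 1.007 kg/m³.
Weight W = mg = 546 × 9.81 = 5356 N.
V_stall = √(2W/(ρ·S·CL,max)) = √(2 × 5356 / (1.007 × 14 × 1.33))
V_stall = √571.3 = 23.9 m/s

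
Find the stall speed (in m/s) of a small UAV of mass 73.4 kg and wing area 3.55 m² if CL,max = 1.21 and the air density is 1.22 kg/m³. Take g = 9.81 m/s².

At stall, lift equals weight: L = W = m·g = 73.4 × 9.81 = 720.1 N.
From L = ½ρV²S·CL,max = W: V_stall = √(2W/(ρSCL,max)) = √(2·720.1/(1.22·3.55·1.21))
V_stall = √274.8 = 16.6 m/s

V_stall = 16.6 m/s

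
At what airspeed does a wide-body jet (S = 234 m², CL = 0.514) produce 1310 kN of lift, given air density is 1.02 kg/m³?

L = ½ρv²S·CL ⇒ v = √(2L/(ρ·S·CL))
v = √(2 × 1.31×10^6 / (1.02 × 234 × 0.514)) = √21360 = 146 m/s

v = 146 m/s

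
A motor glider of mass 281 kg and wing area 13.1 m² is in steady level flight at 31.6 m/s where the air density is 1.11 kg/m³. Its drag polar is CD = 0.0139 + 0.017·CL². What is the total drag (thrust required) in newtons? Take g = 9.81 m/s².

Level flight ⇒ L = W = m·g = 281 × 9.81 = 2756.6 N.
q = ½ρv² = ½ × 1.11 × 31.6² = 554.2 Pa.
CL = W/(q·S) = 2756.6 / (554.2 × 13.1) = 0.3797.
CD = 0.0139 + 0.017 × 0.3797² = 0.01635.
D = q·S·CD = 554.2 × 13.1 × 0.01635 = 118.7 N

D = 119 N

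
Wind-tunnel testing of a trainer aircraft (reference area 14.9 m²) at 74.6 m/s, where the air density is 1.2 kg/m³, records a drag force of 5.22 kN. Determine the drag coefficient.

CD = 0.105

From D = ½ρv²S·CD, rearranging gives CD = 2D/(ρv²S).
CD = 2 × 5220 / (1.2 × 74.6² × 14.9) = 0.105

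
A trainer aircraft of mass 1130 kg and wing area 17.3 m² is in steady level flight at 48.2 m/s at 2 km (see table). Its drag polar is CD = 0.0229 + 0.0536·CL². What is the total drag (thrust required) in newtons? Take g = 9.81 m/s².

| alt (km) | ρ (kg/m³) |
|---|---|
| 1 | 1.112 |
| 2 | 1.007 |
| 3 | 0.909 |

D = 789 N

At 2 km, from the table: ρ = 1.007 kg/m³.
Level flight ⇒ L = W = m·g = 1130 × 9.81 = 11085 N.
q = ½ρv² = ½ × 1.007 × 48.2² = 1170 Pa.
Required CL = L/(qS) = 11085/(1170·17.3) = 0.5478.
CD = 0.0229 + 0.0536 × 0.5478² = 0.03898.
D = q·S·CD = 1170 × 17.3 × 0.03898 = 788.9 N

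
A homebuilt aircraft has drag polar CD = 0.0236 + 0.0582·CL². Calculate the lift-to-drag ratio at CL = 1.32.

L/D = 10.6

CD = 0.0236 + 0.0582 × 1.32² = 0.125
L/D = CL/CD = 1.32 / 0.125 = 10.6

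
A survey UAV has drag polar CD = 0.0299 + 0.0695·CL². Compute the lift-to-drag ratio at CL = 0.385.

CD = 0.0299 + 0.0695 × 0.385² = 0.0402
L/D = CL/CD = 0.385 / 0.0402 = 9.58

L/D = 9.58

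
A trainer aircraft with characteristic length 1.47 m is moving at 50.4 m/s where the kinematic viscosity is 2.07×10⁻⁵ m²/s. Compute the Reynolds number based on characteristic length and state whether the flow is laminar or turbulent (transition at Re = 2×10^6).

Re = v·c/ν = 50.4 × 1.47 / (2.07×10⁻⁵) = 3.58×10^6
Since 3.58×10^6 > 2×10^6, the flow is turbulent.

Re = 3.58×10^6 (turbulent)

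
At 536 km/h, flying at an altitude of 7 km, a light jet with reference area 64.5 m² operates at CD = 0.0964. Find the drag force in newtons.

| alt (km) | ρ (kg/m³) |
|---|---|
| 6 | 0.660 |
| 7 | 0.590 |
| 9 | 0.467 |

D = 40700 N

At 7 km, from the table: ρ = 0.590 kg/m³.
Convert speed: v = 536 km/h ÷ 3.6 = 148.9 m/s.
Dynamic pressure q = ½ρv² = ½ × 0.59 × 148.9² = 6540 Pa.
D = q·S·CD = 6540 × 64.5 × 0.0964 = 40700 N ≈ 40.7 kN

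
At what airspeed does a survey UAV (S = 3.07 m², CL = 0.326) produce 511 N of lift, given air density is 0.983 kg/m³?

v = 32.2 m/s

L = ½ρv²S·CL ⇒ v = √(2L/(ρ·S·CL))
v = √(2 × 511 / (0.983 × 3.07 × 0.326)) = √1039 = 32.2 m/s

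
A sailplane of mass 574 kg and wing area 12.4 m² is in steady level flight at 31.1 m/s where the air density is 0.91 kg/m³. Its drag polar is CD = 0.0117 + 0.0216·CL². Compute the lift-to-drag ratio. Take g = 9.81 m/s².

L/D = 29.7

Weight W = mg = 574 × 9.81 = 5630.9 N; in level flight L = W.
q = ½ρv² = ½ × 0.91 × 31.1² = 440.1 Pa.
Required CL = L/(qS) = 5630.9/(440.1·12.4) = 1.032.
CD = 0.0117 + 0.0216 × 1.032² = 0.0347.
L/D = CL/CD = 1.032 / 0.0347 = 29.7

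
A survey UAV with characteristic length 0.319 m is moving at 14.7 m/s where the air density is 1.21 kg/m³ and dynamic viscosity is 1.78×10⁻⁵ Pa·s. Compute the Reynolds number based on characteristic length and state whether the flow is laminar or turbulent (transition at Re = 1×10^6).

Re = ρ·v·c/μ = 1.21 × 14.7 × 0.319 / (1.78×10⁻⁵) = 3.19×10^5
Since 3.19×10^5 < 1×10^6, the flow is laminar.

Re = 3.19×10^5 (laminar)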